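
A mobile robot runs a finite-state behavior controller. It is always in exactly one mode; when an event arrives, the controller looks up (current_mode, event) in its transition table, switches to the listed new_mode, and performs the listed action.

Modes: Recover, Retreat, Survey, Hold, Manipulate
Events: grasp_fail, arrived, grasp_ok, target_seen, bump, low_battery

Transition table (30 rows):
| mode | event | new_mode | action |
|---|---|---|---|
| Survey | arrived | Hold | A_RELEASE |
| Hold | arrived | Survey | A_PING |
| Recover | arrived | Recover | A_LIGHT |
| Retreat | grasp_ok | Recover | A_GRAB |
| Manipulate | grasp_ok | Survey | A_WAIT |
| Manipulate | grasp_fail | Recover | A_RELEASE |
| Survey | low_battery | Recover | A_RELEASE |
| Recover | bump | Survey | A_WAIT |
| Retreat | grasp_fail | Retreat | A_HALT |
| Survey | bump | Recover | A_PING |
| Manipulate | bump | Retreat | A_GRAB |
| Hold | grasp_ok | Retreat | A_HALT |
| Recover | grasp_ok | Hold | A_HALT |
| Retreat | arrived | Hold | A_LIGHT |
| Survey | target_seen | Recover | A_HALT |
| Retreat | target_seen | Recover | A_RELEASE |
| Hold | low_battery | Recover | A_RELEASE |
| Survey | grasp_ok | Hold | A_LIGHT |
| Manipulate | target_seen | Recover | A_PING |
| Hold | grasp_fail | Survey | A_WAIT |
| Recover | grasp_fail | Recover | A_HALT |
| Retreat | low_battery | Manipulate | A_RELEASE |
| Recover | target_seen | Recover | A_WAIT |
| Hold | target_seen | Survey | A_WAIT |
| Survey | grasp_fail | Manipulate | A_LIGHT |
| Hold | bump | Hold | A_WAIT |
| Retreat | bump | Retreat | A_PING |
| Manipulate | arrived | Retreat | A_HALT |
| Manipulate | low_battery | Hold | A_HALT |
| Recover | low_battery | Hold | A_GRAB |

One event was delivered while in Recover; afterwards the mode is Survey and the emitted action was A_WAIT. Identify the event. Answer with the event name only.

bump

try grasp_fail: (Recover, grasp_fail) → (Recover, A_HALT)
try arrived: (Recover, arrived) → (Recover, A_LIGHT)
try grasp_ok: (Recover, grasp_ok) → (Hold, A_HALT)
try target_seen: (Recover, target_seen) → (Recover, A_WAIT)
try bump: (Recover, bump) → (Survey, A_WAIT)  ← matches
try low_battery: (Recover, low_battery) → (Hold, A_GRAB)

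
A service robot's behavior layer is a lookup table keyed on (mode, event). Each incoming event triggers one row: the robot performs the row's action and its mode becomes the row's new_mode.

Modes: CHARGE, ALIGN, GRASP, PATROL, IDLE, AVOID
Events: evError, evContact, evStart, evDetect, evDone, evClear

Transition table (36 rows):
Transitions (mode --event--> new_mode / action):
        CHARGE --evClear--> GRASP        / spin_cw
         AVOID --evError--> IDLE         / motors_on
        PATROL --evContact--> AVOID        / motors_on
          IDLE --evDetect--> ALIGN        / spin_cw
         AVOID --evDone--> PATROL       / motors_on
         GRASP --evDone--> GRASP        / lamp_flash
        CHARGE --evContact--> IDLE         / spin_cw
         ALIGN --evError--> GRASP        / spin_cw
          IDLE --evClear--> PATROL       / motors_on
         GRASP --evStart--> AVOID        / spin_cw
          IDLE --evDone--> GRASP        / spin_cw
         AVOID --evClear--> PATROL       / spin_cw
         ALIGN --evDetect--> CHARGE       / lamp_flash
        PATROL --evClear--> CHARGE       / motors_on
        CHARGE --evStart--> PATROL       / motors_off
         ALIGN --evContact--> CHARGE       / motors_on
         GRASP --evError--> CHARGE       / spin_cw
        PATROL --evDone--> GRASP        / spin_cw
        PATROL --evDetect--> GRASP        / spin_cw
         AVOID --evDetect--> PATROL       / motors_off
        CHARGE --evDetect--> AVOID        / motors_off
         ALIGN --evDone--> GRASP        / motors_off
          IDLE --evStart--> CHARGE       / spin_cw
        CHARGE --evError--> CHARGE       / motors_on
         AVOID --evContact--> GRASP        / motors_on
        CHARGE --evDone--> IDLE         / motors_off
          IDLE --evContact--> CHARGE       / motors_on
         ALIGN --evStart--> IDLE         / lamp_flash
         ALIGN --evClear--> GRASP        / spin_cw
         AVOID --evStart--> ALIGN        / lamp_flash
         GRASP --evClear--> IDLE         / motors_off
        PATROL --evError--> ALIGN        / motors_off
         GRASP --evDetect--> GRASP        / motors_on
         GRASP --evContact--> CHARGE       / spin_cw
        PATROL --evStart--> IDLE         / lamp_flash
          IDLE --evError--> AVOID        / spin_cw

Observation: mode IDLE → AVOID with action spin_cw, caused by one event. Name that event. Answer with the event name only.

try evError: (IDLE, evError) → (AVOID, spin_cw)  ← matches
try evContact: (IDLE, evContact) → (CHARGE, motors_on)
try evStart: (IDLE, evStart) → (CHARGE, spin_cw)
try evDetect: (IDLE, evDetect) → (ALIGN, spin_cw)
try evDone: (IDLE, evDone) → (GRASP, spin_cw)
try evClear: (IDLE, evClear) → (PATROL, motors_on)

evError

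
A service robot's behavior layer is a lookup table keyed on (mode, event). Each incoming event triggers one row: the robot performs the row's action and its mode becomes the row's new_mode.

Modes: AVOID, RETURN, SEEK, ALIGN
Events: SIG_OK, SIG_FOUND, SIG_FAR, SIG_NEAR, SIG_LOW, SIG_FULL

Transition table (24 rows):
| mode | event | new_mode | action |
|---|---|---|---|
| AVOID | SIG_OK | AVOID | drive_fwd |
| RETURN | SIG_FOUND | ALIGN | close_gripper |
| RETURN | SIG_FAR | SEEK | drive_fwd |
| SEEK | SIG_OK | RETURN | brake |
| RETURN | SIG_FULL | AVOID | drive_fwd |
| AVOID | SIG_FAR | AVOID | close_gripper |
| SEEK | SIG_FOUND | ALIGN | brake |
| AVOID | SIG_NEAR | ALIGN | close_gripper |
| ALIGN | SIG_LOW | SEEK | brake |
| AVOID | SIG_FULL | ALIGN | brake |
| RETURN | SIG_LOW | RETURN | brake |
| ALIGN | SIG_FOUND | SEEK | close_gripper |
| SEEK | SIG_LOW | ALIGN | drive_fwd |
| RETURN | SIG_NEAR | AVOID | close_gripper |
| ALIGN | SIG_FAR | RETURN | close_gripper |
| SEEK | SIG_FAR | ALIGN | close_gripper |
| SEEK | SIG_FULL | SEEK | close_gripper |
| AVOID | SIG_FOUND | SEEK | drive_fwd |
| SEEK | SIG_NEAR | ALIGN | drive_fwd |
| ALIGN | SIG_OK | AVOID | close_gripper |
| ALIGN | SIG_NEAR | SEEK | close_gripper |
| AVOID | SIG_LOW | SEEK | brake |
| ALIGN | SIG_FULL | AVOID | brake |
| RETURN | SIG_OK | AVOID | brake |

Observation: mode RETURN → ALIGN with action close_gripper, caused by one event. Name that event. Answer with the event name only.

try SIG_OK: (RETURN, SIG_OK) → (AVOID, brake)
try SIG_FOUND: (RETURN, SIG_FOUND) → (ALIGN, close_gripper)  ← matches
try SIG_FAR: (RETURN, SIG_FAR) → (SEEK, drive_fwd)
try SIG_NEAR: (RETURN, SIG_NEAR) → (AVOID, close_gripper)
try SIG_LOW: (RETURN, SIG_LOW) → (RETURN, brake)
try SIG_FULL: (RETURN, SIG_FULL) → (AVOID, drive_fwd)

SIG_FOUND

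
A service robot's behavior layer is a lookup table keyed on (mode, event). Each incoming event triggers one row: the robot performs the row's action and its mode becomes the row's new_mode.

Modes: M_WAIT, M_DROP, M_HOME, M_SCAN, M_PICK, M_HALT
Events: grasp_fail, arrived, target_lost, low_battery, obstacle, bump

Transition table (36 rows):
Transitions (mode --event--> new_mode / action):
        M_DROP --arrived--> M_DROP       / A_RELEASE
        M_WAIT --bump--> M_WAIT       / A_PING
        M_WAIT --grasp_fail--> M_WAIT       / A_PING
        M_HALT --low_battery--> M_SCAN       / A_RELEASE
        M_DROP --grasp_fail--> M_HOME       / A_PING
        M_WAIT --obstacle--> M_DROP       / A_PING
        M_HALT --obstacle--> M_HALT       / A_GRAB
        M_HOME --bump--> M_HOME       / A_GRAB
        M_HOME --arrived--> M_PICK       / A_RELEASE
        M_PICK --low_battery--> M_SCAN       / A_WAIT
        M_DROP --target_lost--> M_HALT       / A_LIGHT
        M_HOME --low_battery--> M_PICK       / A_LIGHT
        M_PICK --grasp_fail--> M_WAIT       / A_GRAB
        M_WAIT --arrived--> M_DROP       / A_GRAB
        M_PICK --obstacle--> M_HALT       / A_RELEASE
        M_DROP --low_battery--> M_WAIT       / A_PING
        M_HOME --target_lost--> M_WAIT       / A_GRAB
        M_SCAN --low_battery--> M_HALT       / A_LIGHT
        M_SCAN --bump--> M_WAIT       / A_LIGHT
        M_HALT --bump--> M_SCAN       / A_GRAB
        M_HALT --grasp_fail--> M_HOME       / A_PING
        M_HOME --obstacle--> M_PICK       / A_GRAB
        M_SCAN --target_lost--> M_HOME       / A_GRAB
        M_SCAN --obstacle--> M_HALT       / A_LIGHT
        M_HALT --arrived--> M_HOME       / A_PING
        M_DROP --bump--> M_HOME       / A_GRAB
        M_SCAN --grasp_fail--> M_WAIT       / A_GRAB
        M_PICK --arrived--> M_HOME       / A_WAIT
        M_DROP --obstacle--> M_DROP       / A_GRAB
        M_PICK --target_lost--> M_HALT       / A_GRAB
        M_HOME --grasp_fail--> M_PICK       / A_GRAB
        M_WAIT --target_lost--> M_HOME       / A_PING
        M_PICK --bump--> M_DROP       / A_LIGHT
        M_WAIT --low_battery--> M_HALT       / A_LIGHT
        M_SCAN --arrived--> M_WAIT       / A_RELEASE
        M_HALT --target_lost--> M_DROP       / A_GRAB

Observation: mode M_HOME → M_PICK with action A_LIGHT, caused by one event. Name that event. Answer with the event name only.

low_battery

try grasp_fail: (M_HOME, grasp_fail) → (M_PICK, A_GRAB)
try arrived: (M_HOME, arrived) → (M_PICK, A_RELEASE)
try target_lost: (M_HOME, target_lost) → (M_WAIT, A_GRAB)
try low_battery: (M_HOME, low_battery) → (M_PICK, A_LIGHT)  ← matches
try obstacle: (M_HOME, obstacle) → (M_PICK, A_GRAB)
try bump: (M_HOME, bump) → (M_HOME, A_GRAB)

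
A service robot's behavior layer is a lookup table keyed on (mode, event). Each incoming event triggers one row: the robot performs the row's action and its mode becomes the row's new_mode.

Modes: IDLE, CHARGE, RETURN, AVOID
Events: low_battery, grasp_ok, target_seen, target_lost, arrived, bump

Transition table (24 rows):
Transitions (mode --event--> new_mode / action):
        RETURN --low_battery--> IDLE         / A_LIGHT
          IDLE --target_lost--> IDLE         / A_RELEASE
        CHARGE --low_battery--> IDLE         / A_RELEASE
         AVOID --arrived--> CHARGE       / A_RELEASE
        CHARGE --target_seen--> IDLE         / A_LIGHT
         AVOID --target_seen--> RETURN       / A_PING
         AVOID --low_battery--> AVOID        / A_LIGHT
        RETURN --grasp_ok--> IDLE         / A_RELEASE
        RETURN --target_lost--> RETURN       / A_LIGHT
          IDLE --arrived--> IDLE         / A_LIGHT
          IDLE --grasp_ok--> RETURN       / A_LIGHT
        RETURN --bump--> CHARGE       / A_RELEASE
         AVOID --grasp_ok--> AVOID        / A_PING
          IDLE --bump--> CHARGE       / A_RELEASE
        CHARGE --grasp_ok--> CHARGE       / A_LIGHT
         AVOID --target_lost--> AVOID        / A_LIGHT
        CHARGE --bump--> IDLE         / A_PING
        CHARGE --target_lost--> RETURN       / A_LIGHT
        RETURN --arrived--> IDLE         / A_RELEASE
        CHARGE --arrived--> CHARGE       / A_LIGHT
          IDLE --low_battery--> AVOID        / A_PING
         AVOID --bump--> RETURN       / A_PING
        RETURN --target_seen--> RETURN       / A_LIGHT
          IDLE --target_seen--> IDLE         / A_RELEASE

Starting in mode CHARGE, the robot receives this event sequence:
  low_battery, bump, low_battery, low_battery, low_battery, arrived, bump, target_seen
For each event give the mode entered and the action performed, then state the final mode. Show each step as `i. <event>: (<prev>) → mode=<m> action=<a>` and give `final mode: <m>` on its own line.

1. low_battery: (CHARGE) → mode=IDLE action=A_RELEASE
2. bump: (IDLE) → mode=CHARGE action=A_RELEASE
3. low_battery: (CHARGE) → mode=IDLE action=A_RELEASE
4. low_battery: (IDLE) → mode=AVOID action=A_PING
5. low_battery: (AVOID) → mode=AVOID action=A_LIGHT
6. arrived: (AVOID) → mode=CHARGE action=A_RELEASE
7. bump: (CHARGE) → mode=IDLE action=A_PING
8. target_seen: (IDLE) → mode=IDLE action=A_RELEASE

final mode: IDLE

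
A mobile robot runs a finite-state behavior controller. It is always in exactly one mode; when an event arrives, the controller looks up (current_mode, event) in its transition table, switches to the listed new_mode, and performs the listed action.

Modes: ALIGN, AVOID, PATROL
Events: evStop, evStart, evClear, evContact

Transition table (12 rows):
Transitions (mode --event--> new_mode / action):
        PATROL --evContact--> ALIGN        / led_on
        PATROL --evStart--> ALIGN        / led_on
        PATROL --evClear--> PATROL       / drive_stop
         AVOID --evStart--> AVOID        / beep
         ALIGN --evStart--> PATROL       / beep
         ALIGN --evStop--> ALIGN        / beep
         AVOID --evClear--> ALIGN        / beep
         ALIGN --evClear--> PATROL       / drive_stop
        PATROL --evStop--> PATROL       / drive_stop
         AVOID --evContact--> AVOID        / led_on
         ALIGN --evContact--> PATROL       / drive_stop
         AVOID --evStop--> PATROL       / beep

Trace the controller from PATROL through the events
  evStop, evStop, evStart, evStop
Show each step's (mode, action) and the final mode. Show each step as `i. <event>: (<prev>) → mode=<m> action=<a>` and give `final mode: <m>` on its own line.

final mode: ALIGN

1. evStop: (PATROL) → mode=PATROL action=drive_stop
2. evStop: (PATROL) → mode=PATROL action=drive_stop
3. evStart: (PATROL) → mode=ALIGN action=led_on
4. evStop: (ALIGN) → mode=ALIGN action=beep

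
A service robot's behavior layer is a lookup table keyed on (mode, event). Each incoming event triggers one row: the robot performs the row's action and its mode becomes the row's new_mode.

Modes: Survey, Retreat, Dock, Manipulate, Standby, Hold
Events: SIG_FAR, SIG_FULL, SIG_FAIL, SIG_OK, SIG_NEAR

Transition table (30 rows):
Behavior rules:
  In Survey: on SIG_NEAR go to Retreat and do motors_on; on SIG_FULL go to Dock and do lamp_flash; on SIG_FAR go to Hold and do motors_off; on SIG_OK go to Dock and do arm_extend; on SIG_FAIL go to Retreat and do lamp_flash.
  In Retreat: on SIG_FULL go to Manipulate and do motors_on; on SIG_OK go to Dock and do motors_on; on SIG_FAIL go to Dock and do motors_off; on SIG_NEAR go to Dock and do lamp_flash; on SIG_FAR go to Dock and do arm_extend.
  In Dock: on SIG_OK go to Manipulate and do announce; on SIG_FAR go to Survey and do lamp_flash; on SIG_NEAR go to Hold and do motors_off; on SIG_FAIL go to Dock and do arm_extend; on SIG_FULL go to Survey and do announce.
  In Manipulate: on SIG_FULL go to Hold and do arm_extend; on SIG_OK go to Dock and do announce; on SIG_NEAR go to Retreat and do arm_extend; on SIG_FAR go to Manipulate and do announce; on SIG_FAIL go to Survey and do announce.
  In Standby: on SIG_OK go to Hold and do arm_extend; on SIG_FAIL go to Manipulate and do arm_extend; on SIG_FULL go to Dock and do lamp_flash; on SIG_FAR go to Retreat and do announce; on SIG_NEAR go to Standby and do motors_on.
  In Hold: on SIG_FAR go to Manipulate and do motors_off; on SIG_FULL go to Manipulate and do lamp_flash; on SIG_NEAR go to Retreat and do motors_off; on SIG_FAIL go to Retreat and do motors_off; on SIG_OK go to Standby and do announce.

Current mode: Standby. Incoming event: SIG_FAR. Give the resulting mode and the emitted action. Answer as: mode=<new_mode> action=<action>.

mode=Retreat action=announce

current mode = Standby; filter table to that mode:
  (Standby, SIG_OK) → (Hold, arm_extend)
  (Standby, SIG_FAIL) → (Manipulate, arm_extend)
  (Standby, SIG_FULL) → (Dock, lamp_flash)
  (Standby, SIG_FAR) → (Retreat, announce)  ← event matches
  (Standby, SIG_NEAR) → (Standby, motors_on)
event = SIG_FAR selects (Retreat, announce)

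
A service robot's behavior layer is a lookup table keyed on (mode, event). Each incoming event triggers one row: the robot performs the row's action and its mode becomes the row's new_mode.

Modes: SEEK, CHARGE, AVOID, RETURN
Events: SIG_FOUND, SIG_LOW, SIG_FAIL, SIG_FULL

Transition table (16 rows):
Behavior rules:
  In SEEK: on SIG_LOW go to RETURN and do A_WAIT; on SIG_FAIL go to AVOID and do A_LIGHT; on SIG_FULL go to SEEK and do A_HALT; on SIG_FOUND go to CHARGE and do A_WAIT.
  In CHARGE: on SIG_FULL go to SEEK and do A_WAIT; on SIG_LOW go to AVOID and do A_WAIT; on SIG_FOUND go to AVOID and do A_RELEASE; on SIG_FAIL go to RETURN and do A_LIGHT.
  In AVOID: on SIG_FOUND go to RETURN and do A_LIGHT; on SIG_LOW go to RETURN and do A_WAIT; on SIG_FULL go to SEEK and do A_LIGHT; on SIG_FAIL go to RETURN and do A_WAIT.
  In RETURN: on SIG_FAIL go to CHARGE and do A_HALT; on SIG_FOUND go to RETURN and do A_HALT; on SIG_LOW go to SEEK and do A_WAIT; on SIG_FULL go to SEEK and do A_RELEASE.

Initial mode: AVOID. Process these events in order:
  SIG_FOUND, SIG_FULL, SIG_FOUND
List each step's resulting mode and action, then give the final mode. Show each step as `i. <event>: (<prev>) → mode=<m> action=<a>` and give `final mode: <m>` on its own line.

1. SIG_FOUND: (AVOID) → mode=RETURN action=A_LIGHT
2. SIG_FULL: (RETURN) → mode=SEEK action=A_RELEASE
3. SIG_FOUND: (SEEK) → mode=CHARGE action=A_WAIT

final mode: CHARGE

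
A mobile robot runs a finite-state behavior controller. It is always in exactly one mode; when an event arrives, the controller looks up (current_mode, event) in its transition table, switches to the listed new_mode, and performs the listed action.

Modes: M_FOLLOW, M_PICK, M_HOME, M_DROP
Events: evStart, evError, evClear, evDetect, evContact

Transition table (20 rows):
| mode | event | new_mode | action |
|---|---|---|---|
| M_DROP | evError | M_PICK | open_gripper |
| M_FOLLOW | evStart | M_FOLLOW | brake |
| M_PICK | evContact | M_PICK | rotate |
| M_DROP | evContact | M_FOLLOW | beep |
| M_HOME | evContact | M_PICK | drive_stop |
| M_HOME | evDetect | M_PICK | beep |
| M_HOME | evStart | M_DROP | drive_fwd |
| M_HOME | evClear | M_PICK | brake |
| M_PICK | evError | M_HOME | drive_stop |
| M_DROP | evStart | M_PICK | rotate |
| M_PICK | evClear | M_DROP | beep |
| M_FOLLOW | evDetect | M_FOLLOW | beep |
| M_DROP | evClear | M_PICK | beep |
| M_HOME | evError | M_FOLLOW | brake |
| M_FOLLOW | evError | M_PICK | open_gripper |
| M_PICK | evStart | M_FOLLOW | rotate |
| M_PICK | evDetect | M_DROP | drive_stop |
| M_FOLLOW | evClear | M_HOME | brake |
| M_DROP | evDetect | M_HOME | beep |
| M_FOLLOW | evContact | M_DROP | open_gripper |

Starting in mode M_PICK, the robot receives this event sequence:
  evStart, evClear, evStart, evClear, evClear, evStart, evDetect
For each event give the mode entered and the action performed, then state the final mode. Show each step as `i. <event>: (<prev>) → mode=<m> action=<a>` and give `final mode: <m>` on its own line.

1. evStart: (M_PICK) → mode=M_FOLLOW action=rotate
2. evClear: (M_FOLLOW) → mode=M_HOME action=brake
3. evStart: (M_HOME) → mode=M_DROP action=drive_fwd
4. evClear: (M_DROP) → mode=M_PICK action=beep
5. evClear: (M_PICK) → mode=M_DROP action=beep
6. evStart: (M_DROP) → mode=M_PICK action=rotate
7. evDetect: (M_PICK) → mode=M_DROP action=drive_stop

final mode: M_DROP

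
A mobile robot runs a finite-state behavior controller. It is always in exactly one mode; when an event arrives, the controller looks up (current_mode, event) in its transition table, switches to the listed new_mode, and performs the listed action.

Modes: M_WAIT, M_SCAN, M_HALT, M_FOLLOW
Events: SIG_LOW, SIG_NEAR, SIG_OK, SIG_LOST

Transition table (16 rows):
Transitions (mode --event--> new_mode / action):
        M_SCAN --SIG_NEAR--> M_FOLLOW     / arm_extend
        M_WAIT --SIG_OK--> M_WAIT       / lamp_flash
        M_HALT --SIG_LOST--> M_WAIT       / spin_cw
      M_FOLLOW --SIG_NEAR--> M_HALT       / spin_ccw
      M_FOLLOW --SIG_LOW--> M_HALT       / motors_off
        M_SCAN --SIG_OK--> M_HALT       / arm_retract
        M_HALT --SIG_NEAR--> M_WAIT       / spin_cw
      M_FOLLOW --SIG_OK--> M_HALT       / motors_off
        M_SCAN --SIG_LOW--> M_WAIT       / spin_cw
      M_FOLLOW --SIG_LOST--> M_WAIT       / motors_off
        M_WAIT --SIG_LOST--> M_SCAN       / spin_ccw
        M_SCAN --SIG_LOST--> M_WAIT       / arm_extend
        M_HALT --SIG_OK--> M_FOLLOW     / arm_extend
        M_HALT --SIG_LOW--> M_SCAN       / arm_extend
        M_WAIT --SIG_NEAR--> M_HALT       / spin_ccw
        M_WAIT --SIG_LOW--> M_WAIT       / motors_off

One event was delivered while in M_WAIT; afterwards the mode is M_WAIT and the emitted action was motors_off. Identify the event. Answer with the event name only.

SIG_LOW

try SIG_LOW: (M_WAIT, SIG_LOW) → (M_WAIT, motors_off)  ← matches
try SIG_NEAR: (M_WAIT, SIG_NEAR) → (M_HALT, spin_ccw)
try SIG_OK: (M_WAIT, SIG_OK) → (M_WAIT, lamp_flash)
try SIG_LOST: (M_WAIT, SIG_LOST) → (M_SCAN, spin_ccw)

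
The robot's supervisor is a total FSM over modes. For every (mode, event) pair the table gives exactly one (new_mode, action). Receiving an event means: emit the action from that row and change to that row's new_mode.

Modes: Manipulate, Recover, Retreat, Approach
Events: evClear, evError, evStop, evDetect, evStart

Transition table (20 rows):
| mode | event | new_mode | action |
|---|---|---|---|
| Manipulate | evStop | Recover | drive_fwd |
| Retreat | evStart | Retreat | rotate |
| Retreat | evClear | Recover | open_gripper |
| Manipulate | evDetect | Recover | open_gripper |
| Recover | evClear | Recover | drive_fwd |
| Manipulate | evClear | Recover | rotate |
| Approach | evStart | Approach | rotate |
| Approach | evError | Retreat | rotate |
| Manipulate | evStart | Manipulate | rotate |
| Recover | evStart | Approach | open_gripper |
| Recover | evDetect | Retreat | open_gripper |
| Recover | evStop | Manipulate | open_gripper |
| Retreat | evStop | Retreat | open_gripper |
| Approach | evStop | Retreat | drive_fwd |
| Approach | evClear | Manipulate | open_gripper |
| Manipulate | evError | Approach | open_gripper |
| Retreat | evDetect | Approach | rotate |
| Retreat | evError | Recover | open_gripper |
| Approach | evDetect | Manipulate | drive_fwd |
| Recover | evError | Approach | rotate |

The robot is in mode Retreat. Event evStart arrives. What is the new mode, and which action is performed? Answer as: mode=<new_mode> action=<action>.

mode=Retreat action=rotate

current mode = Retreat; filter table to that mode:
  (Retreat, evStart) → (Retreat, rotate)  ← event matches
  (Retreat, evClear) → (Recover, open_gripper)
  (Retreat, evStop) → (Retreat, open_gripper)
  (Retreat, evDetect) → (Approach, rotate)
  (Retreat, evError) → (Recover, open_gripper)
event = evStart selects (Retreat, rotate)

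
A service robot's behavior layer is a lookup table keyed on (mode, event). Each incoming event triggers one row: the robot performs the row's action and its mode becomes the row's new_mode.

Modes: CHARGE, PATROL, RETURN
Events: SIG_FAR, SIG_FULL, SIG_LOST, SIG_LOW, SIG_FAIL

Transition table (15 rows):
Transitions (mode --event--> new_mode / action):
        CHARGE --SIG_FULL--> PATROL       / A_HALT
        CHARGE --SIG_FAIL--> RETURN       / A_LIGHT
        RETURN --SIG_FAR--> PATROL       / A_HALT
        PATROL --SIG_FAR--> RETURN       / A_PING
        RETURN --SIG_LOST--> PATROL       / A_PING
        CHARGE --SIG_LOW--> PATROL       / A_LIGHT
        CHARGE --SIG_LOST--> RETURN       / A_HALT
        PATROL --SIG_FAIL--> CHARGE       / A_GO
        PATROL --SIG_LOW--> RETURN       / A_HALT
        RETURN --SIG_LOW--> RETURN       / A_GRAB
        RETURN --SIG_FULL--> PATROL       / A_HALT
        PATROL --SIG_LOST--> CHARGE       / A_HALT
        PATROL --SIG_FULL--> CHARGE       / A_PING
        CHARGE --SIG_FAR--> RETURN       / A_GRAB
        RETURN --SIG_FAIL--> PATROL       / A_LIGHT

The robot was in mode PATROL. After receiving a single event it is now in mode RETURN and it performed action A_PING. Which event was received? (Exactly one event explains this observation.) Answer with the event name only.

SIG_FAR

try SIG_FAR: (PATROL, SIG_FAR) → (RETURN, A_PING)  ← matches
try SIG_FULL: (PATROL, SIG_FULL) → (CHARGE, A_PING)
try SIG_LOST: (PATROL, SIG_LOST) → (CHARGE, A_HALT)
try SIG_LOW: (PATROL, SIG_LOW) → (RETURN, A_HALT)
try SIG_FAIL: (PATROL, SIG_FAIL) → (CHARGE, A_GO)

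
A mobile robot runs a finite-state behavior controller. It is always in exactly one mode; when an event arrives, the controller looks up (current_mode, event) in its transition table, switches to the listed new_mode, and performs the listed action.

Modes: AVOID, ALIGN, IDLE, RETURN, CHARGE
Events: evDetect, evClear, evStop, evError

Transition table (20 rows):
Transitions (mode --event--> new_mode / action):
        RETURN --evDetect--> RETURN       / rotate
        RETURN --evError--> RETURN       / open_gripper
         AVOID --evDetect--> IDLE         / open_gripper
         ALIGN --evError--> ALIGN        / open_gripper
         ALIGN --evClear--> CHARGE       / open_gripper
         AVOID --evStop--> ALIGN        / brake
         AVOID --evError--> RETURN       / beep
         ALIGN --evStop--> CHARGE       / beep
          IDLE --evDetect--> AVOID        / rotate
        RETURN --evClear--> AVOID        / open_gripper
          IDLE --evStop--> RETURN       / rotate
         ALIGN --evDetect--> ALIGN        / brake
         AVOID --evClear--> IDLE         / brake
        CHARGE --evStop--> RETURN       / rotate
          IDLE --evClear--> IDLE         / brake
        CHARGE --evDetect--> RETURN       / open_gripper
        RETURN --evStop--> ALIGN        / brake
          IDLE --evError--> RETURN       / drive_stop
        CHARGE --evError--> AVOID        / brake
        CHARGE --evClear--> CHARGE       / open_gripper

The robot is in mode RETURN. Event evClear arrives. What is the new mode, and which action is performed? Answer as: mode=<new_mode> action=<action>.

current mode = RETURN; filter table to that mode:
  (RETURN, evDetect) → (RETURN, rotate)
  (RETURN, evError) → (RETURN, open_gripper)
  (RETURN, evClear) → (AVOID, open_gripper)  ← event matches
  (RETURN, evStop) → (ALIGN, brake)
event = evClear selects (AVOID, open_gripper)

mode=AVOID action=open_gripper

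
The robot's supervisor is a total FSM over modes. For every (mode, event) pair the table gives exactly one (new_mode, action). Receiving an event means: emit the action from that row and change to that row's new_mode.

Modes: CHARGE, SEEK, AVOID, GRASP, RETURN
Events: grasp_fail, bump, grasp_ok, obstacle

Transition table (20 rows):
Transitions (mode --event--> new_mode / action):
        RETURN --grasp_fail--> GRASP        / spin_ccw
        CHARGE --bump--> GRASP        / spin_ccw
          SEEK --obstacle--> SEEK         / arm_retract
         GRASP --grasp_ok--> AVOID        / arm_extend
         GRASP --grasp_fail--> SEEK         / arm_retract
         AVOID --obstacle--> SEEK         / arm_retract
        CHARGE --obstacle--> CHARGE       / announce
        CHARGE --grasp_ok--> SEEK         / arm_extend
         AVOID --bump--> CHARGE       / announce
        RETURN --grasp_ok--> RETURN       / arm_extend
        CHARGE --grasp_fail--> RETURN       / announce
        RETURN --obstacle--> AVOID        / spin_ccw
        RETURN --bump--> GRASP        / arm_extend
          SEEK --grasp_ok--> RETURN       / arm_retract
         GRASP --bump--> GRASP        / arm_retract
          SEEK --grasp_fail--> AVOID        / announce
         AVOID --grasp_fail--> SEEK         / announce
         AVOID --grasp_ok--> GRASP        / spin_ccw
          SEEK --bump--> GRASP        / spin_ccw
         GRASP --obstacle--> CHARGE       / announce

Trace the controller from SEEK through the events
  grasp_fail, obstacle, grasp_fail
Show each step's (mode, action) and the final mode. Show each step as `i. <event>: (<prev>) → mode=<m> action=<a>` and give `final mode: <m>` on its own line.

1. grasp_fail: (SEEK) → mode=AVOID action=announce
2. obstacle: (AVOID) → mode=SEEK action=arm_retract
3. grasp_fail: (SEEK) → mode=AVOID action=announce

final mode: AVOID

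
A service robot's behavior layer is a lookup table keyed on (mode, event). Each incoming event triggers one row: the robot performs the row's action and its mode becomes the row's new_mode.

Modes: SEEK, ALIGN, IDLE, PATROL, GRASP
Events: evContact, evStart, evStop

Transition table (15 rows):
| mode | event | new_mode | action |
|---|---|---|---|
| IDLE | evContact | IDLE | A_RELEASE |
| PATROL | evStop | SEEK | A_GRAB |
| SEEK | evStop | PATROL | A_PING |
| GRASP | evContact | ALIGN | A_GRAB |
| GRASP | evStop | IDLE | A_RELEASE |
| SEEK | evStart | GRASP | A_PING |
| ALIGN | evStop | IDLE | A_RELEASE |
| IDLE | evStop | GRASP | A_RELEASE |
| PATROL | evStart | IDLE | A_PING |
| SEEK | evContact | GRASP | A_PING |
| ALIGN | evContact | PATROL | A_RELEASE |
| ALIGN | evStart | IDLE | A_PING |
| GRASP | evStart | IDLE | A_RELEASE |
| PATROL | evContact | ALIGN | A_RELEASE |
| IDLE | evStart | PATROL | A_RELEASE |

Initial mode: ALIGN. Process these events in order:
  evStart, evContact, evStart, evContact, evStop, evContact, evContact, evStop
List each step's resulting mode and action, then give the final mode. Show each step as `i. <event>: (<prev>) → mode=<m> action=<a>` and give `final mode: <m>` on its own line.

1. evStart: (ALIGN) → mode=IDLE action=A_PING
2. evContact: (IDLE) → mode=IDLE action=A_RELEASE
3. evStart: (IDLE) → mode=PATROL action=A_RELEASE
4. evContact: (PATROL) → mode=ALIGN action=A_RELEASE
5. evStop: (ALIGN) → mode=IDLE action=A_RELEASE
6. evContact: (IDLE) → mode=IDLE action=A_RELEASE
7. evContact: (IDLE) → mode=IDLE action=A_RELEASE
8. evStop: (IDLE) → mode=GRASP action=A_RELEASE

final mode: GRASP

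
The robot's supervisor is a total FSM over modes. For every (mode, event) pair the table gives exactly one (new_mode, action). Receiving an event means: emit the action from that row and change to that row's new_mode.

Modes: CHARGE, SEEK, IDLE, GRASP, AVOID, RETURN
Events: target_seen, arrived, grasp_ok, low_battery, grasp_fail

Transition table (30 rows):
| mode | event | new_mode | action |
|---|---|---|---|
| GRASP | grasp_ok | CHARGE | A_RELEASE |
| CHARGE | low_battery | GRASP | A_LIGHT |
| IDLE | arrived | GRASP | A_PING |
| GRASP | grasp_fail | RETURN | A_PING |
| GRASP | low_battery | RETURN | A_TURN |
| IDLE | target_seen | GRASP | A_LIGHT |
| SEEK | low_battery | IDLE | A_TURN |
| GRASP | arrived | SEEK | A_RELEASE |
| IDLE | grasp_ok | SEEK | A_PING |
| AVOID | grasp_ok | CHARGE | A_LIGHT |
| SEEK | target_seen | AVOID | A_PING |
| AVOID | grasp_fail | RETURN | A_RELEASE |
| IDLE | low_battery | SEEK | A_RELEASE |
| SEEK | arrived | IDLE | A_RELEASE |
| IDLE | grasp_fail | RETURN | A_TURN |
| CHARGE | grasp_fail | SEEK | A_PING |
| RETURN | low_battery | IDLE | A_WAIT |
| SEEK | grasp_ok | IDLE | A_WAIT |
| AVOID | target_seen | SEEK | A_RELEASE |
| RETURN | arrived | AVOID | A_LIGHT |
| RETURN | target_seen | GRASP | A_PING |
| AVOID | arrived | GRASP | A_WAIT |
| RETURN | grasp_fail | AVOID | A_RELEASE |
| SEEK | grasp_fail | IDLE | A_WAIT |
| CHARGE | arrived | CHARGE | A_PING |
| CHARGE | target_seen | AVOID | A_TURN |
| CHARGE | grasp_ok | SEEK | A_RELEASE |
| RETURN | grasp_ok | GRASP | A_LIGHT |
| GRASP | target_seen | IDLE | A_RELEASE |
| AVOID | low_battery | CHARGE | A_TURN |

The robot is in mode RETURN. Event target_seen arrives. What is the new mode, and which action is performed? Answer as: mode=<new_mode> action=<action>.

mode=GRASP action=A_PING

current mode = RETURN; filter table to that mode:
  (RETURN, low_battery) → (IDLE, A_WAIT)
  (RETURN, arrived) → (AVOID, A_LIGHT)
  (RETURN, target_seen) → (GRASP, A_PING)  ← event matches
  (RETURN, grasp_fail) → (AVOID, A_RELEASE)
  (RETURN, grasp_ok) → (GRASP, A_LIGHT)
event = target_seen selects (GRASP, A_PING)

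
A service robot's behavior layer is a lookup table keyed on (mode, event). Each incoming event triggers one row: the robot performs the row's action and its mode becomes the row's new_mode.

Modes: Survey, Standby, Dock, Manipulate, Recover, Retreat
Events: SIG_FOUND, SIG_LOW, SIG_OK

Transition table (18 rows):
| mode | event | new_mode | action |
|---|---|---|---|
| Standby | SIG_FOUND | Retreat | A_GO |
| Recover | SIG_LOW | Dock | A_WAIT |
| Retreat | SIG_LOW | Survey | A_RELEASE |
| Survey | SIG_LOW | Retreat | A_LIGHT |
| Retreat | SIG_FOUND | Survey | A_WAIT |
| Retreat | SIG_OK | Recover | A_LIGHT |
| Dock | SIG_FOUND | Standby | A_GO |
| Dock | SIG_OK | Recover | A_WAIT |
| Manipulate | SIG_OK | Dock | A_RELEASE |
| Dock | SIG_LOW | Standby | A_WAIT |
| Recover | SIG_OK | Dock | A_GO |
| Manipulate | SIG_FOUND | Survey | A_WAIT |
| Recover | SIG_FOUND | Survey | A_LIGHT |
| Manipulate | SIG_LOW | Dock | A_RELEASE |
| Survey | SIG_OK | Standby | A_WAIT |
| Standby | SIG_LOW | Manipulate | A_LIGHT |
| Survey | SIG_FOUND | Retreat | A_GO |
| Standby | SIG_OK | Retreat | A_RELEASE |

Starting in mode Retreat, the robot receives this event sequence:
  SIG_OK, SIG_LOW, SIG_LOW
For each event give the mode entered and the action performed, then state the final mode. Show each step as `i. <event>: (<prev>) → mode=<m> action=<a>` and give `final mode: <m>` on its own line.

final mode: Standby

1. SIG_OK: (Retreat) → mode=Recover action=A_LIGHT
2. SIG_LOW: (Recover) → mode=Dock action=A_WAIT
3. SIG_LOW: (Dock) → mode=Standby action=A_WAIT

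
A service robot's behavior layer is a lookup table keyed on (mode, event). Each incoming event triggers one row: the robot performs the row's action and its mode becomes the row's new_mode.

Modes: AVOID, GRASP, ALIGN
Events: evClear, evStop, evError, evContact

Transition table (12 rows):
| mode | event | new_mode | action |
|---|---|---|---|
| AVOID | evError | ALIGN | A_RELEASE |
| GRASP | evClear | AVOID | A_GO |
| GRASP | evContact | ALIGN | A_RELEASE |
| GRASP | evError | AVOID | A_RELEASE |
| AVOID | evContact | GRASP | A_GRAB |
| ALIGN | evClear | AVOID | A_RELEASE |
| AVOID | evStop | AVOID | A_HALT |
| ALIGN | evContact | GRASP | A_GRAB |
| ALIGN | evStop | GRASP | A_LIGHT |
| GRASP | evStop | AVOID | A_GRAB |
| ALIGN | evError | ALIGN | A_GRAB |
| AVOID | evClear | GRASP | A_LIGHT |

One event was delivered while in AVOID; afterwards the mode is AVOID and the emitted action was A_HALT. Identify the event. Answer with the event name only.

try evClear: (AVOID, evClear) → (GRASP, A_LIGHT)
try evStop: (AVOID, evStop) → (AVOID, A_HALT)  ← matches
try evError: (AVOID, evError) → (ALIGN, A_RELEASE)
try evContact: (AVOID, evContact) → (GRASP, A_GRAB)

evStop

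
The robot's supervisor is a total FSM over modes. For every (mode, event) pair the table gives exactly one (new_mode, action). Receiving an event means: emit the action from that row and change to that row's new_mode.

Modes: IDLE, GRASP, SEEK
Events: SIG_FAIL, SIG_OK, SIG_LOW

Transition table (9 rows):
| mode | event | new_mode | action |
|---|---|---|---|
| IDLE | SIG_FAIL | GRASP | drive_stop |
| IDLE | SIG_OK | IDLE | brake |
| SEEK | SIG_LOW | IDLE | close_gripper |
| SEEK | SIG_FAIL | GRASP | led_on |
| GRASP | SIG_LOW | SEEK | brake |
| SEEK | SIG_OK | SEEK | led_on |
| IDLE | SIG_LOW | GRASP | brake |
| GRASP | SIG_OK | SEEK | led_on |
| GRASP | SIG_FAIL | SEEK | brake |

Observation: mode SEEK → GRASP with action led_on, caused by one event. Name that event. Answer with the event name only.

try SIG_FAIL: (SEEK, SIG_FAIL) → (GRASP, led_on)  ← matches
try SIG_OK: (SEEK, SIG_OK) → (SEEK, led_on)
try SIG_LOW: (SEEK, SIG_LOW) → (IDLE, close_gripper)

SIG_FAIL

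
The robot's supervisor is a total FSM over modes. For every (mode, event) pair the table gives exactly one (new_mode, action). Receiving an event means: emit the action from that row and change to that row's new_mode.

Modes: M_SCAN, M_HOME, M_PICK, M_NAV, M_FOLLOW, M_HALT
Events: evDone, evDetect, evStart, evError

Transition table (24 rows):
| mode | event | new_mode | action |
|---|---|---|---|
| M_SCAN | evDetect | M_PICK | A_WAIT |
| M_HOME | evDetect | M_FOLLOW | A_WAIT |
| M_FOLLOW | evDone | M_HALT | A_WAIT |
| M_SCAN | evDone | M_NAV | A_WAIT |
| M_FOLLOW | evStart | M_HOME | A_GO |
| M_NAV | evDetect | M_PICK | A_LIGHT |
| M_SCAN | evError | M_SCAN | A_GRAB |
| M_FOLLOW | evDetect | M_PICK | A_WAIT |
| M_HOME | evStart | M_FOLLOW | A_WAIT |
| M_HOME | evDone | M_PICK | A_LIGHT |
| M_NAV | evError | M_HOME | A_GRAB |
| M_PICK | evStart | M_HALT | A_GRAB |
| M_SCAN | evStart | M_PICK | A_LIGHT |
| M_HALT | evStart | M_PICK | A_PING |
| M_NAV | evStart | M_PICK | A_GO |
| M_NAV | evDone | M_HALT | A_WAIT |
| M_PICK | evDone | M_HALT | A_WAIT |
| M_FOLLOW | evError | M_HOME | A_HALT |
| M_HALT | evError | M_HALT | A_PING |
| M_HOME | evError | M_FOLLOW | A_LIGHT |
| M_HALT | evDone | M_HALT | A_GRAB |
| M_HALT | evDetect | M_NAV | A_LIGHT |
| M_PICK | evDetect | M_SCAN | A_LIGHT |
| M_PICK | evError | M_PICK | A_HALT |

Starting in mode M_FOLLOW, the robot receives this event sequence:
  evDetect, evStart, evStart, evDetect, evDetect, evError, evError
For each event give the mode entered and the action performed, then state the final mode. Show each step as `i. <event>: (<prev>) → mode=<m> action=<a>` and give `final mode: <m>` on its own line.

1. evDetect: (M_FOLLOW) → mode=M_PICK action=A_WAIT
2. evStart: (M_PICK) → mode=M_HALT action=A_GRAB
3. evStart: (M_HALT) → mode=M_PICK action=A_PING
4. evDetect: (M_PICK) → mode=M_SCAN action=A_LIGHT
5. evDetect: (M_SCAN) → mode=M_PICK action=A_WAIT
6. evError: (M_PICK) → mode=M_PICK action=A_HALT
7. evError: (M_PICK) → mode=M_PICK action=A_HALT

final mode: M_PICK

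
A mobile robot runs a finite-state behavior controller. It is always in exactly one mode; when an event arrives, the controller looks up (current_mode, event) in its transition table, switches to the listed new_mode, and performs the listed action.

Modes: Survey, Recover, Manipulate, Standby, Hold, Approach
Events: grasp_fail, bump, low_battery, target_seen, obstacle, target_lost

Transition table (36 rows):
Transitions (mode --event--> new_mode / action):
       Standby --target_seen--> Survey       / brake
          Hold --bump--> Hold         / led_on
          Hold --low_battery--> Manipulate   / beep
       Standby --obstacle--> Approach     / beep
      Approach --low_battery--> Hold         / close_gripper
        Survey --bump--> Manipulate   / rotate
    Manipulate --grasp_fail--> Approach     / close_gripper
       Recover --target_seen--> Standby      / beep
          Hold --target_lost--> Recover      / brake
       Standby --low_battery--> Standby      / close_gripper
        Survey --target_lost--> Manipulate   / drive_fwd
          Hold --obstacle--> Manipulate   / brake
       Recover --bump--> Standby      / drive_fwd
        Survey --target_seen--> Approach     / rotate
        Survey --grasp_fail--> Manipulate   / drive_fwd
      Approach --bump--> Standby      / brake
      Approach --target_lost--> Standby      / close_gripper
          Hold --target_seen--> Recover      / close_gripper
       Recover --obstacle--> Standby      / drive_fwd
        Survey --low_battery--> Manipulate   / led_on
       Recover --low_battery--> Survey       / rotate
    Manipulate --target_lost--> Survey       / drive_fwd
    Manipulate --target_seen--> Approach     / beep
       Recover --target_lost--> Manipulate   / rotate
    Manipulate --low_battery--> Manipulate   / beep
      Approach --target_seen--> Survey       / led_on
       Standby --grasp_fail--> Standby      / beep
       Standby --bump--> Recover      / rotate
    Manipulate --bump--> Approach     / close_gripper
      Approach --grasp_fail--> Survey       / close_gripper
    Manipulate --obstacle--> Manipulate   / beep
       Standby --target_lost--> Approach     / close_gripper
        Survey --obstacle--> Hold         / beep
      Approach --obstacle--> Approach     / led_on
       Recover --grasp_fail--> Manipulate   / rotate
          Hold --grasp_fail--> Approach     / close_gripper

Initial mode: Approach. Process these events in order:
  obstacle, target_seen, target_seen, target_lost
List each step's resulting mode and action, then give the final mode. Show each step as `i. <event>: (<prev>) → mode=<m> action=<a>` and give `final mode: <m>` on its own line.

final mode: Standby

1. obstacle: (Approach) → mode=Approach action=led_on
2. target_seen: (Approach) → mode=Survey action=led_on
3. target_seen: (Survey) → mode=Approach action=rotate
4. target_lost: (Approach) → mode=Standby action=close_gripper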